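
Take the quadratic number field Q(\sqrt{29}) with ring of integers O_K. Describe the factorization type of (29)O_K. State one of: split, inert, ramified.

29 is ramified

Since 29 ≡ 1 mod 4, the ring of integers is ℤ[(1+√29)/2] with discriminant 29.
Ramification test: 29 | 29. The prime 29 ramifies in K.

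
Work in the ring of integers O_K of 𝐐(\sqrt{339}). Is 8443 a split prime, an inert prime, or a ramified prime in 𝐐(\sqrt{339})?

inert — (8443) stays prime in O_K

d = 339 ≡ 3 (mod 4), so O_K = ℤ[√339] and disc(K) = 4d = 1356.
8443 ∤ 1356, so 8443 is unramified.
Euler's criterion: 339^4221 mod 8443 = 8442. Thus (339|8443) = -1.
d is a non-residue mod p, hence 8443 remains inert in O_K.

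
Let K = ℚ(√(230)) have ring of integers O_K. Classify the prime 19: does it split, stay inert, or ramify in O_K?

remains prime (inert)

Since 230 ≢ 1 mod 4, the ring of integers is ℤ[√230] with discriminant 4·230 = 920.
19 ∤ 920, so 19 is unramified.
Compute (230/19) via Euler: 2^((19-1)/2) mod 19 = 18, so (230/19) = -1.
Legendre symbol -1 ⇒ 19 is inert.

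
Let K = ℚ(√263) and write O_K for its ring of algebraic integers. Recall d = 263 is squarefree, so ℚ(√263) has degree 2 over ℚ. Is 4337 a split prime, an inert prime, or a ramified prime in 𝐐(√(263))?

Since 263 ≢ 1 mod 4, the ring of integers is ℤ[√263] with discriminant 4·263 = 1052.
disc(K) = 1052 is not divisible by 4337; 4337 is unramified.
Compute (263/4337) via Euler: 263^((4337-1)/2) mod 4337 = 1, so (263/4337) = 1.
Legendre symbol 1 ⇒ 4337 is split.

p splits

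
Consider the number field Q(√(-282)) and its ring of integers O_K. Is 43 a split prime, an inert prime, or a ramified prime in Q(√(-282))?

inert — (43) stays prime in O_K

-282 mod 4 = 2, hence disc K = 4·(-282) = -1128 and O_K = ℤ[√-282].
Since gcd(43, -1128) = 1 the prime 43 does not ramify.
(-282/43) = 19^21 mod 43 = 42, giving Legendre symbol -1.
(-282/43) = -1, so 43 is inert.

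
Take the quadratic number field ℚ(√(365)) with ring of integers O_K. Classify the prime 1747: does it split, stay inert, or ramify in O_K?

365 mod 4 = 1, hence disc K = 365 and O_K = ℤ[(1+√365)/2].
1747 ∤ 365, so 1747 is unramified.
Euler's criterion: 365^873 mod 1747 = 1. Thus (365|1747) = 1.
(365/1747) = 1, so 1747 splits.

1747 splits in O_K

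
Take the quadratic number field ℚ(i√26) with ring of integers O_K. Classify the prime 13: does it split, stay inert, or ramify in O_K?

13 is ramified

Since -26 ≢ 1 mod 4, the ring of integers is ℤ[√-26] with discriminant 4·(-26) = -104.
disc(K) = -104 = 13·(-8), so p = 13 is ramified.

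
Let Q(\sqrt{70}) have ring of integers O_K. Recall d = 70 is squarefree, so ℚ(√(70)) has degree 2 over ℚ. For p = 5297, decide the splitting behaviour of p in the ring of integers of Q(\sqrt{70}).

split

70 mod 4 = 2, hence disc K = 4·70 = 280 and O_K = ℤ[√70].
disc(K) = 280 is not divisible by 5297; 5297 is unramified.
Compute (70/5297) via Euler: 70^((5297-1)/2) mod 5297 = 1, so (70/5297) = 1.
Legendre symbol 1 ⇒ 5297 is split.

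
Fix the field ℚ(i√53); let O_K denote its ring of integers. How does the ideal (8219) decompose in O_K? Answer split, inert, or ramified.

p is inert

d = -53 ≡ 3 (mod 4), so O_K = ℤ[√-53] and disc(K) = 4d = -212.
disc(K) = -212 is not divisible by 8219; 8219 is unramified.
Euler's criterion: (-53)^4109 mod 8219 = 8218. Thus (-53|8219) = -1.
(-53/8219) = -1, so 8219 is inert.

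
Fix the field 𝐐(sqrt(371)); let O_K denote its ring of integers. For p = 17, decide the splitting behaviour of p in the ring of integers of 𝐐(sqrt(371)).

inert

371 mod 4 = 3, hence disc K = 4·371 = 1484 and O_K = ℤ[√371].
Since gcd(17, 1484) = 1 the prime 17 does not ramify.
Euler's criterion: 371^8 mod 17 = 16. Thus (371|17) = -1.
Legendre symbol -1 ⇒ 17 is inert.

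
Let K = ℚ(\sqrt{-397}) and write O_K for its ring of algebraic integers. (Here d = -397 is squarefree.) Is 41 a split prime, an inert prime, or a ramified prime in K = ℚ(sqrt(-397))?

41 remains inert

d = -397 ≡ 3 (mod 4), so O_K = ℤ[√-397] and disc(K) = 4d = -1588.
disc(K) = -1588 is not divisible by 41; 41 is unramified.
Euler's criterion: (-397)^20 mod 41 = 40. Thus (-397|41) = -1.
(-397/41) = -1, so 41 is inert.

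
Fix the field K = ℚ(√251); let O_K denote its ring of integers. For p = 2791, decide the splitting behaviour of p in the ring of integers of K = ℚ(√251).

p splits

d = 251 ≡ 3 (mod 4), so O_K = ℤ[√251] and disc(K) = 4d = 1004.
Since gcd(2791, 1004) = 1 the prime 2791 does not ramify.
Euler's criterion: 251^1395 mod 2791 = 1. Thus (251|2791) = 1.
d is a quadratic residue mod p, hence 2791 splits in O_K.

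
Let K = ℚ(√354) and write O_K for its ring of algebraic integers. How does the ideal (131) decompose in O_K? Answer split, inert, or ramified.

p is inert

d = 354 ≡ 2 (mod 4), so O_K = ℤ[√354] and disc(K) = 4d = 1416.
Since gcd(131, 1416) = 1 the prime 131 does not ramify.
Compute (354/131) via Euler: 92^((131-1)/2) mod 131 = 130, so (354/131) = -1.
(354/131) = -1, so 131 is inert.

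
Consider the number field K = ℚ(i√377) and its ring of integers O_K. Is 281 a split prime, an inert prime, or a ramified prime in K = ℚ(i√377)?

-377 mod 4 = 3, hence disc K = 4·(-377) = -1508 and O_K = ℤ[√-377].
Since gcd(281, -1508) = 1 the prime 281 does not ramify.
(-377/281) = 185^140 mod 281 = 280, giving Legendre symbol -1.
(-377/281) = -1, so 281 is inert.

281 remains inert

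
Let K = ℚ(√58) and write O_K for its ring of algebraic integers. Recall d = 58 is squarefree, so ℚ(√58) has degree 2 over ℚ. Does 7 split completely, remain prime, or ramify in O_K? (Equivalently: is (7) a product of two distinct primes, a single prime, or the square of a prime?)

Since 58 ≢ 1 mod 4, the ring of integers is ℤ[√58] with discriminant 4·58 = 232.
disc(K) = 232 is not divisible by 7; 7 is unramified.
(58/7) = 2^3 mod 7 = 1, giving Legendre symbol 1.
d is a quadratic residue mod p, hence 7 splits in O_K.

7 splits in O_K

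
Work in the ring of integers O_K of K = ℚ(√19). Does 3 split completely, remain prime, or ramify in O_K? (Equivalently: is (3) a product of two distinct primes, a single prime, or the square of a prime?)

Since 19 ≢ 1 mod 4, the ring of integers is ℤ[√19] with discriminant 4·19 = 76.
disc(K) = 76 is not divisible by 3; 3 is unramified.
Compute (19/3) via Euler: 1^((3-1)/2) mod 3 = 1, so (19/3) = 1.
Legendre symbol 1 ⇒ 3 is split.

split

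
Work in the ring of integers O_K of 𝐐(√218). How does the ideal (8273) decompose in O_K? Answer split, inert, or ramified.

d = 218 ≡ 2 (mod 4), so O_K = ℤ[√218] and disc(K) = 4d = 872.
Since gcd(8273, 872) = 1 the prime 8273 does not ramify.
Compute (218/8273) via Euler: 218^((8273-1)/2) mod 8273 = 8272, so (218/8273) = -1.
d is a non-residue mod p, hence 8273 remains inert in O_K.

p is inert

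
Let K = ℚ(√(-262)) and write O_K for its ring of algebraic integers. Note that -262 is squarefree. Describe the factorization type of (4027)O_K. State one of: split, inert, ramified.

-262 mod 4 = 2, hence disc K = 4·(-262) = -1048 and O_K = ℤ[√-262].
disc(K) = -1048 is not divisible by 4027; 4027 is unramified.
Legendre symbol by Euler's criterion: (-262/4027) ≡ (-262)^2013 ≡ 1 (mod 4027), i.e. (-262/4027) = 1.
(-262/4027) = 1, so 4027 splits.

p splits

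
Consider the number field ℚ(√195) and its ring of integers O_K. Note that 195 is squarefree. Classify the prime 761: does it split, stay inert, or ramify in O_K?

d = 195 ≡ 3 (mod 4), so O_K = ℤ[√195] and disc(K) = 4d = 780.
Since gcd(761, 780) = 1 the prime 761 does not ramify.
Legendre symbol by Euler's criterion: (195/761) ≡ 195^380 ≡ 1 (mod 761), i.e. (195/761) = 1.
d is a quadratic residue mod p, hence 761 splits in O_K.

split — (761) = 𝔭₁𝔭₂ with 𝔭₁ ≠ 𝔭₂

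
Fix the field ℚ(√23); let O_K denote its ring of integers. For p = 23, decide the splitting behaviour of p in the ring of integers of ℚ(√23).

ramified — (23) = 𝔭²

23 mod 4 = 3, hence disc K = 4·23 = 92 and O_K = ℤ[√23].
disc(K) = 92 = 23·4, so p = 23 is ramified.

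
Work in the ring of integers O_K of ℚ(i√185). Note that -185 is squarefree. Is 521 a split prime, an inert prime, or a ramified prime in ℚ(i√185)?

d = -185 ≡ 3 (mod 4), so O_K = ℤ[√-185] and disc(K) = 4d = -740.
521 ∤ -740, so 521 is unramified.
(-185/521) = 336^260 mod 521 = 1, giving Legendre symbol 1.
(-185/521) = 1, so 521 splits.

split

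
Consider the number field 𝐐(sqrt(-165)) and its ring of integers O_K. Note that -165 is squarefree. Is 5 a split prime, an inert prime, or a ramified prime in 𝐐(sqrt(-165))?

ramified

d = -165 ≡ 3 (mod 4), so O_K = ℤ[√-165] and disc(K) = 4d = -660.
Ramification test: 5 | -660. The prime 5 ramifies in K.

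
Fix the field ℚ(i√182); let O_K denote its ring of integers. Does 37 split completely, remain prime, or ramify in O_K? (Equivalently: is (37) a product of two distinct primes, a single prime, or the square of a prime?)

split — (37) = 𝔭₁𝔭₂ with 𝔭₁ ≠ 𝔭₂

-182 mod 4 = 2, hence disc K = 4·(-182) = -728 and O_K = ℤ[√-182].
Since gcd(37, -728) = 1 the prime 37 does not ramify.
Euler's criterion: (-182)^18 mod 37 = 1. Thus (-182|37) = 1.
d is a quadratic residue mod p, hence 37 splits in O_K.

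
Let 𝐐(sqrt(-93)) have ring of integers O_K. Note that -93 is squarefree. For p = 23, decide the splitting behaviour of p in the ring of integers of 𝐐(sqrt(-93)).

remains prime (inert)

-93 mod 4 = 3, hence disc K = 4·(-93) = -372 and O_K = ℤ[√-93].
Since gcd(23, -372) = 1 the prime 23 does not ramify.
Euler's criterion: (-93)^11 mod 23 = 22. Thus (-93|23) = -1.
(-93/23) = -1, so 23 is inert.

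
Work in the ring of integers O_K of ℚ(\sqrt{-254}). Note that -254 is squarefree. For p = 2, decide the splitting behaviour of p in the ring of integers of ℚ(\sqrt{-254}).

ramifies in O_K

-254 mod 4 = 2, hence disc K = 4·(-254) = -1016 and O_K = ℤ[√-254].
disc(K) = -1016 = 2·(-508), so p = 2 is ramified.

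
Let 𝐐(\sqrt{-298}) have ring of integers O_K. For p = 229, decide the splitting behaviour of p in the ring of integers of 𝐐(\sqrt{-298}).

remains prime (inert)

Since -298 ≢ 1 mod 4, the ring of integers is ℤ[√-298] with discriminant 4·(-298) = -1192.
229 ∤ -1192, so 229 is unramified.
Compute (-298/229) via Euler: 160^((229-1)/2) mod 229 = 228, so (-298/229) = -1.
Legendre symbol -1 ⇒ 229 is inert.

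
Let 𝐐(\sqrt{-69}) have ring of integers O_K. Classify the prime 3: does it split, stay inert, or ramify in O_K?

3 is ramified

d = -69 ≡ 3 (mod 4), so O_K = ℤ[√-69] and disc(K) = 4d = -276.
Ramification test: 3 | -276. The prime 3 ramifies in K.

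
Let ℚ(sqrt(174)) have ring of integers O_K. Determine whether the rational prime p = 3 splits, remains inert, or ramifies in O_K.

ramified — (3) = 𝔭²

d = 174 ≡ 2 (mod 4), so O_K = ℤ[√174] and disc(K) = 4d = 696.
disc(K) = 696 = 3·232, so p = 3 is ramified.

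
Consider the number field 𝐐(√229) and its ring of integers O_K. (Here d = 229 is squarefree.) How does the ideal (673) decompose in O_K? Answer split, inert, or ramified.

673 splits in O_K

d = 229 ≡ 1 (mod 4), so O_K = ℤ[(1+√229)/2] and disc(K) = d = 229.
673 ∤ 229, so 673 is unramified.
Euler's criterion: 229^336 mod 673 = 1. Thus (229|673) = 1.
(229/673) = 1, so 673 splits.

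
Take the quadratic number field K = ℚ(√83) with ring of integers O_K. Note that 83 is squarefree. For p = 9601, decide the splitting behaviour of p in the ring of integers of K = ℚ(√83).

9601 remains inert

Since 83 ≢ 1 mod 4, the ring of integers is ℤ[√83] with discriminant 4·83 = 332.
disc(K) = 332 is not divisible by 9601; 9601 is unramified.
Legendre symbol by Euler's criterion: (83/9601) ≡ 83^4800 ≡ 9600 (mod 9601), i.e. (83/9601) = -1.
(83/9601) = -1, so 9601 is inert.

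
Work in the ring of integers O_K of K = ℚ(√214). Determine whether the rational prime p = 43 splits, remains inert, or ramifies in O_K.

p is inert

d = 214 ≡ 2 (mod 4), so O_K = ℤ[√214] and disc(K) = 4d = 856.
43 ∤ 856, so 43 is unramified.
(214/43) = 42^21 mod 43 = 42, giving Legendre symbol -1.
d is a non-residue mod p, hence 43 remains inert in O_K.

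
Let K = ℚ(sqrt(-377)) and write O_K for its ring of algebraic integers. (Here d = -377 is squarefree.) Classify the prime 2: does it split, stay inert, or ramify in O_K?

ramified — (2) = 𝔭²

-377 mod 4 = 3, hence disc K = 4·(-377) = -1508 and O_K = ℤ[√-377].
Ramification test: 2 | -1508. The prime 2 ramifies in K.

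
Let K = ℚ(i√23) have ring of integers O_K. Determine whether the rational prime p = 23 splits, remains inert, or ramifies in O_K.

Since -23 ≡ 1 mod 4, the ring of integers is ℤ[(1+√-23)/2] with discriminant -23.
Ramification test: 23 | -23. The prime 23 ramifies in K.

p ramifies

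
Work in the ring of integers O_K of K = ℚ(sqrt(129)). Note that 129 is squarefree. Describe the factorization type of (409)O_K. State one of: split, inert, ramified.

129 mod 4 = 1, hence disc K = 129 and O_K = ℤ[(1+√129)/2].
409 ∤ 129, so 409 is unramified.
(129/409) = 129^204 mod 409 = 408, giving Legendre symbol -1.
d is a non-residue mod p, hence 409 remains inert in O_K.

inert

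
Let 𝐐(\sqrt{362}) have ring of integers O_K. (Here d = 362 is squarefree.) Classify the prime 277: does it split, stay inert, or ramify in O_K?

splits completely

d = 362 ≡ 2 (mod 4), so O_K = ℤ[√362] and disc(K) = 4d = 1448.
Since gcd(277, 1448) = 1 the prime 277 does not ramify.
Euler's criterion: 362^138 mod 277 = 1. Thus (362|277) = 1.
Legendre symbol 1 ⇒ 277 is split.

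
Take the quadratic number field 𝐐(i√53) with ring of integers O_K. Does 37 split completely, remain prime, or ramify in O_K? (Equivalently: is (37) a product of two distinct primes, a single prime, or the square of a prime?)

-53 mod 4 = 3, hence disc K = 4·(-53) = -212 and O_K = ℤ[√-53].
Since gcd(37, -212) = 1 the prime 37 does not ramify.
Euler's criterion: (-53)^18 mod 37 = 1. Thus (-53|37) = 1.
d is a quadratic residue mod p, hence 37 splits in O_K.

p splits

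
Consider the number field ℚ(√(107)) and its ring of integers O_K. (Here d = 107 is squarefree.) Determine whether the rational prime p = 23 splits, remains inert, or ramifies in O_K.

d = 107 ≡ 3 (mod 4), so O_K = ℤ[√107] and disc(K) = 4d = 428.
disc(K) = 428 is not divisible by 23; 23 is unramified.
Legendre symbol by Euler's criterion: (107/23) ≡ 107^11 ≡ 22 (mod 23), i.e. (107/23) = -1.
Legendre symbol -1 ⇒ 23 is inert.

p is inert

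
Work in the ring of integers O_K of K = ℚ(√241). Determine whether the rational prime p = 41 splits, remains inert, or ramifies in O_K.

Since 241 ≡ 1 mod 4, the ring of integers is ℤ[(1+√241)/2] with discriminant 241.
disc(K) = 241 is not divisible by 41; 41 is unramified.
Legendre symbol by Euler's criterion: (241/41) ≡ 241^20 ≡ 1 (mod 41), i.e. (241/41) = 1.
(241/41) = 1, so 41 splits.

41 splits in O_K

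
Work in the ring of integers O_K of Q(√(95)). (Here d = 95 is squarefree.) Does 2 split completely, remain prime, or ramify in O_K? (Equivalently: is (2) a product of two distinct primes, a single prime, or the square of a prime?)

Since 95 ≢ 1 mod 4, the ring of integers is ℤ[√95] with discriminant 4·95 = 380.
Ramification test: 2 | 380. The prime 2 ramifies in K.

ramifies in O_K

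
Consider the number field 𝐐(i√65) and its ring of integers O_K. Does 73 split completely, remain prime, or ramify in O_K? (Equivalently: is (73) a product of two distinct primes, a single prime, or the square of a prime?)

-65 mod 4 = 3, hence disc K = 4·(-65) = -260 and O_K = ℤ[√-65].
disc(K) = -260 is not divisible by 73; 73 is unramified.
Euler's criterion: (-65)^36 mod 73 = 1. Thus (-65|73) = 1.
(-65/73) = 1, so 73 splits.

split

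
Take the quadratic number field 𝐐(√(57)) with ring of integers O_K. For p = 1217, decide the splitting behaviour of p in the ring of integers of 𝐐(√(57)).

inert — (1217) stays prime in O_K

d = 57 ≡ 1 (mod 4), so O_K = ℤ[(1+√57)/2] and disc(K) = d = 57.
Since gcd(1217, 57) = 1 the prime 1217 does not ramify.
Legendre symbol by Euler's criterion: (57/1217) ≡ 57^608 ≡ 1216 (mod 1217), i.e. (57/1217) = -1.
Legendre symbol -1 ⇒ 1217 is inert.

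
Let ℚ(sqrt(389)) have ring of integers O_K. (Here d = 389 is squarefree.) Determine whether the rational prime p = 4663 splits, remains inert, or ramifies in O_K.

Since 389 ≡ 1 mod 4, the ring of integers is ℤ[(1+√389)/2] with discriminant 389.
4663 ∤ 389, so 4663 is unramified.
(389/4663) = 389^2331 mod 4663 = 1, giving Legendre symbol 1.
Legendre symbol 1 ⇒ 4663 is split.

split — (4663) = 𝔭₁𝔭₂ with 𝔭₁ ≠ 𝔭₂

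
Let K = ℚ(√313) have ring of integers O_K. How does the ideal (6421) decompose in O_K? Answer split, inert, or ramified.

split — (6421) = 𝔭₁𝔭₂ with 𝔭₁ ≠ 𝔭₂

Since 313 ≡ 1 mod 4, the ring of integers is ℤ[(1+√313)/2] with discriminant 313.
disc(K) = 313 is not divisible by 6421; 6421 is unramified.
(313/6421) = 313^3210 mod 6421 = 1, giving Legendre symbol 1.
Legendre symbol 1 ⇒ 6421 is split.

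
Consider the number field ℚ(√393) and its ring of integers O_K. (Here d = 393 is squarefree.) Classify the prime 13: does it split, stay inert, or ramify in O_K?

393 mod 4 = 1, hence disc K = 393 and O_K = ℤ[(1+√393)/2].
13 ∤ 393, so 13 is unramified.
(393/13) = 3^6 mod 13 = 1, giving Legendre symbol 1.
d is a quadratic residue mod p, hence 13 splits in O_K.

splits completely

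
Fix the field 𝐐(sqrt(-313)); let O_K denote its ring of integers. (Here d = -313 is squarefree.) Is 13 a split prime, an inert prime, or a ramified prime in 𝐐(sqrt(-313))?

Since -313 ≢ 1 mod 4, the ring of integers is ℤ[√-313] with discriminant 4·(-313) = -1252.
disc(K) = -1252 is not divisible by 13; 13 is unramified.
Compute (-313/13) via Euler: 12^((13-1)/2) mod 13 = 1, so (-313/13) = 1.
Legendre symbol 1 ⇒ 13 is split.

13 splits in O_K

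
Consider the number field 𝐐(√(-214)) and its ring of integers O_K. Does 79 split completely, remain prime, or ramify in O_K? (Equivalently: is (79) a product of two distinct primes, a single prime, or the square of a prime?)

-214 mod 4 = 2, hence disc K = 4·(-214) = -856 and O_K = ℤ[√-214].
Since gcd(79, -856) = 1 the prime 79 does not ramify.
(-214/79) = 23^39 mod 79 = 1, giving Legendre symbol 1.
(-214/79) = 1, so 79 splits.

split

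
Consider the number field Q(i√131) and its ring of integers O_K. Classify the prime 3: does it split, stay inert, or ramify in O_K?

p splits

Since -131 ≡ 1 mod 4, the ring of integers is ℤ[(1+√-131)/2] with discriminant -131.
Since gcd(3, -131) = 1 the prime 3 does not ramify.
(-131/3) = 1^1 mod 3 = 1, giving Legendre symbol 1.
d is a quadratic residue mod p, hence 3 splits in O_K.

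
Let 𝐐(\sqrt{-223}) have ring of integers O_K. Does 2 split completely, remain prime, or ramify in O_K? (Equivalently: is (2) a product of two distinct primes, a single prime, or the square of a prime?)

d = -223 ≡ 1 (mod 4), so O_K = ℤ[(1+√-223)/2] and disc(K) = d = -223.
disc(K) = -223 is not divisible by 2; 2 is unramified.
Checking d mod 8: -223 ≡ 1. Hence 2 is split in O_K.

2 splits in O_K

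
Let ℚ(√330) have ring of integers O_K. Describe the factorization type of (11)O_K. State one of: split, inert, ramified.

ramified

Since 330 ≢ 1 mod 4, the ring of integers is ℤ[√330] with discriminant 4·330 = 1320.
11 divides disc(K) = 1320, so 11 ramifies.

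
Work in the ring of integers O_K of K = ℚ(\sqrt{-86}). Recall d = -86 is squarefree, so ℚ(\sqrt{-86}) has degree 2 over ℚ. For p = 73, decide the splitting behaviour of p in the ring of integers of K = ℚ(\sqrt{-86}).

remains prime (inert)

d = -86 ≡ 2 (mod 4), so O_K = ℤ[√-86] and disc(K) = 4d = -344.
73 ∤ -344, so 73 is unramified.
Euler's criterion: (-86)^36 mod 73 = 72. Thus (-86|73) = -1.
d is a non-residue mod p, hence 73 remains inert in O_K.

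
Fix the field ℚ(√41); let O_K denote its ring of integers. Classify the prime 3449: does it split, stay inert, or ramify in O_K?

split

Since 41 ≡ 1 mod 4, the ring of integers is ℤ[(1+√41)/2] with discriminant 41.
3449 ∤ 41, so 3449 is unramified.
Euler's criterion: 41^1724 mod 3449 = 1. Thus (41|3449) = 1.
d is a quadratic residue mod p, hence 3449 splits in O_K.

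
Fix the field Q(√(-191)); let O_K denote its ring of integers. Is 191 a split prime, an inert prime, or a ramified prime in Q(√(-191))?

-191 mod 4 = 1, hence disc K = -191 and O_K = ℤ[(1+√-191)/2].
disc(K) = -191 = 191·(-1), so p = 191 is ramified.

ramified — (191) = 𝔭²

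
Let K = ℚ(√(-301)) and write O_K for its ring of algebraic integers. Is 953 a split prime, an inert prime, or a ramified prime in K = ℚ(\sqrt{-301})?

inert

Since -301 ≢ 1 mod 4, the ring of integers is ℤ[√-301] with discriminant 4·(-301) = -1204.
disc(K) = -1204 is not divisible by 953; 953 is unramified.
(-301/953) = 652^476 mod 953 = 952, giving Legendre symbol -1.
Legendre symbol -1 ⇒ 953 is inert.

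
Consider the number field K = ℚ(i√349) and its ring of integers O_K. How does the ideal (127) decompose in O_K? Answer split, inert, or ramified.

d = -349 ≡ 3 (mod 4), so O_K = ℤ[√-349] and disc(K) = 4d = -1396.
127 ∤ -1396, so 127 is unramified.
Euler's criterion: (-349)^63 mod 127 = 1. Thus (-349|127) = 1.
d is a quadratic residue mod p, hence 127 splits in O_K.

p splits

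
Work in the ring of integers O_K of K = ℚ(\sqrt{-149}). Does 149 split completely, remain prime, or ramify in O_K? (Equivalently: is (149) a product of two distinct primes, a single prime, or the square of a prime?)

-149 mod 4 = 3, hence disc K = 4·(-149) = -596 and O_K = ℤ[√-149].
149 divides disc(K) = -596, so 149 ramifies.

ramified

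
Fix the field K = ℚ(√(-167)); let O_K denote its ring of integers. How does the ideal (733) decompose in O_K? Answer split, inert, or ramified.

733 splits in O_K

Since -167 ≡ 1 mod 4, the ring of integers is ℤ[(1+√-167)/2] with discriminant -167.
733 ∤ -167, so 733 is unramified.
Compute (-167/733) via Euler: 566^((733-1)/2) mod 733 = 1, so (-167/733) = 1.
(-167/733) = 1, so 733 splits.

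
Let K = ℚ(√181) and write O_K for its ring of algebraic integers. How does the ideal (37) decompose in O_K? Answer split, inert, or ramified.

d = 181 ≡ 1 (mod 4), so O_K = ℤ[(1+√181)/2] and disc(K) = d = 181.
Since gcd(37, 181) = 1 the prime 37 does not ramify.
Compute (181/37) via Euler: 33^((37-1)/2) mod 37 = 1, so (181/37) = 1.
Legendre symbol 1 ⇒ 37 is split.

37 splits in O_K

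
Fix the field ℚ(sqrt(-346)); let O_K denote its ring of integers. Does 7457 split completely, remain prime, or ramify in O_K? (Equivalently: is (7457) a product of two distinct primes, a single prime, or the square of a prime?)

inert

d = -346 ≡ 2 (mod 4), so O_K = ℤ[√-346] and disc(K) = 4d = -1384.
7457 ∤ -1384, so 7457 is unramified.
Compute (-346/7457) via Euler: 7111^((7457-1)/2) mod 7457 = 7456, so (-346/7457) = -1.
(-346/7457) = -1, so 7457 is inert.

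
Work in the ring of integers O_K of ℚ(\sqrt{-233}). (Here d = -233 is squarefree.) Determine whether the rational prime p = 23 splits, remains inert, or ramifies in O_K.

p is inert

-233 mod 4 = 3, hence disc K = 4·(-233) = -932 and O_K = ℤ[√-233].
23 ∤ -932, so 23 is unramified.
Euler's criterion: (-233)^11 mod 23 = 22. Thus (-233|23) = -1.
Legendre symbol -1 ⇒ 23 is inert.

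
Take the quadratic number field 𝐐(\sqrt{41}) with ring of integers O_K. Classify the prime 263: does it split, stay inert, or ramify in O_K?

Since 41 ≡ 1 mod 4, the ring of integers is ℤ[(1+√41)/2] with discriminant 41.
Since gcd(263, 41) = 1 the prime 263 does not ramify.
Compute (41/263) via Euler: 41^((263-1)/2) mod 263 = 262, so (41/263) = -1.
d is a non-residue mod p, hence 263 remains inert in O_K.

p is inert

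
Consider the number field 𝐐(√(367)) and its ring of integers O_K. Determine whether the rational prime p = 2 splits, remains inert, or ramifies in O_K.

2 is ramified

367 mod 4 = 3, hence disc K = 4·367 = 1468 and O_K = ℤ[√367].
Ramification test: 2 | 1468. The prime 2 ramifies in K.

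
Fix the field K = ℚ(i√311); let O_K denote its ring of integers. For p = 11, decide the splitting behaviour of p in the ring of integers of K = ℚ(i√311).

Since -311 ≡ 1 mod 4, the ring of integers is ℤ[(1+√-311)/2] with discriminant -311.
disc(K) = -311 is not divisible by 11; 11 is unramified.
(-311/11) = 8^5 mod 11 = 10, giving Legendre symbol -1.
d is a non-residue mod p, hence 11 remains inert in O_K.

remains prime (inert)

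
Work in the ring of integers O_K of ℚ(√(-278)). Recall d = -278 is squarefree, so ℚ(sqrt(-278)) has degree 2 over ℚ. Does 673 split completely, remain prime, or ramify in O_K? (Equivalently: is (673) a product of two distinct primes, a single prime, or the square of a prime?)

p splits

Since -278 ≢ 1 mod 4, the ring of integers is ℤ[√-278] with discriminant 4·(-278) = -1112.
Since gcd(673, -1112) = 1 the prime 673 does not ramify.
Legendre symbol by Euler's criterion: (-278/673) ≡ (-278)^336 ≡ 1 (mod 673), i.e. (-278/673) = 1.
(-278/673) = 1, so 673 splits.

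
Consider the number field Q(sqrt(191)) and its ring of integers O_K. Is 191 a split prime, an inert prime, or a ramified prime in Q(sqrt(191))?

ramified

d = 191 ≡ 3 (mod 4), so O_K = ℤ[√191] and disc(K) = 4d = 764.
191 divides disc(K) = 764, so 191 ramifies.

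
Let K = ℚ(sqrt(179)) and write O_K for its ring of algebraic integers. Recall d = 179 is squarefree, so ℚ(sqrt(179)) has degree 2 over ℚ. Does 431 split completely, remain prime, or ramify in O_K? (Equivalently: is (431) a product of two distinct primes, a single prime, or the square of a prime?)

split

179 mod 4 = 3, hence disc K = 4·179 = 716 and O_K = ℤ[√179].
431 ∤ 716, so 431 is unramified.
Euler's criterion: 179^215 mod 431 = 1. Thus (179|431) = 1.
(179/431) = 1, so 431 splits.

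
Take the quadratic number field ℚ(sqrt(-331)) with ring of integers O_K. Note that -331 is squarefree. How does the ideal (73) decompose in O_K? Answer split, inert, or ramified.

73 remains inert

-331 mod 4 = 1, hence disc K = -331 and O_K = ℤ[(1+√-331)/2].
73 ∤ -331, so 73 is unramified.
Legendre symbol by Euler's criterion: (-331/73) ≡ (-331)^36 ≡ 72 (mod 73), i.e. (-331/73) = -1.
(-331/73) = -1, so 73 is inert.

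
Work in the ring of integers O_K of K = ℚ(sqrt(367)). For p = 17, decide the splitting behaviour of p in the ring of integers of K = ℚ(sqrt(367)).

d = 367 ≡ 3 (mod 4), so O_K = ℤ[√367] and disc(K) = 4d = 1468.
17 ∤ 1468, so 17 is unramified.
Euler's criterion: 367^8 mod 17 = 16. Thus (367|17) = -1.
d is a non-residue mod p, hence 17 remains inert in O_K.

remains prime (inert)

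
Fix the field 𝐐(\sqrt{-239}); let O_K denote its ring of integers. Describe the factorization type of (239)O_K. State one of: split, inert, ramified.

-239 mod 4 = 1, hence disc K = -239 and O_K = ℤ[(1+√-239)/2].
disc(K) = -239 = 239·(-1), so p = 239 is ramified.

p ramifies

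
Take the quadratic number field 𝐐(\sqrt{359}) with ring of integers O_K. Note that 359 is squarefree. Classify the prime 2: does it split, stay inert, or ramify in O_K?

ramified — (2) = 𝔭²

d = 359 ≡ 3 (mod 4), so O_K = ℤ[√359] and disc(K) = 4d = 1436.
Ramification test: 2 | 1436. The prime 2 ramifies in K.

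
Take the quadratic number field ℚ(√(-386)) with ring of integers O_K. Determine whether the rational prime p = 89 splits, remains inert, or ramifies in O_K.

inert — (89) stays prime in O_K

Since -386 ≢ 1 mod 4, the ring of integers is ℤ[√-386] with discriminant 4·(-386) = -1544.
89 ∤ -1544, so 89 is unramified.
Compute (-386/89) via Euler: 59^((89-1)/2) mod 89 = 88, so (-386/89) = -1.
Legendre symbol -1 ⇒ 89 is inert.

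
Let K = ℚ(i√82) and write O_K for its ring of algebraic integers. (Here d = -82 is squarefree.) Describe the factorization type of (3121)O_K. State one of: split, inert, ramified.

split — (3121) = 𝔭₁𝔭₂ with 𝔭₁ ≠ 𝔭₂

d = -82 ≡ 2 (mod 4), so O_K = ℤ[√-82] and disc(K) = 4d = -328.
Since gcd(3121, -328) = 1 the prime 3121 does not ramify.
Legendre symbol by Euler's criterion: (-82/3121) ≡ (-82)^1560 ≡ 1 (mod 3121), i.e. (-82/3121) = 1.
(-82/3121) = 1, so 3121 splits.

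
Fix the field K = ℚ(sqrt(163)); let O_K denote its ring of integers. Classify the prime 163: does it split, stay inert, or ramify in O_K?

163 mod 4 = 3, hence disc K = 4·163 = 652 and O_K = ℤ[√163].
disc(K) = 652 = 163·4, so p = 163 is ramified.

ramified — (163) = 𝔭²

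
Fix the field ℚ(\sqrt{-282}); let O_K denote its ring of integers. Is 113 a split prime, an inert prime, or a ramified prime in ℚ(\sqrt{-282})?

113 splits in O_K

-282 mod 4 = 2, hence disc K = 4·(-282) = -1128 and O_K = ℤ[√-282].
Since gcd(113, -1128) = 1 the prime 113 does not ramify.
Legendre symbol by Euler's criterion: (-282/113) ≡ (-282)^56 ≡ 1 (mod 113), i.e. (-282/113) = 1.
d is a quadratic residue mod p, hence 113 splits in O_K.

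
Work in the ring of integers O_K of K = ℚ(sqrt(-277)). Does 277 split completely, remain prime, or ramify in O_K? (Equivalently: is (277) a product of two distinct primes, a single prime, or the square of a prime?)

Since -277 ≢ 1 mod 4, the ring of integers is ℤ[√-277] with discriminant 4·(-277) = -1108.
Ramification test: 277 | -1108. The prime 277 ramifies in K.

277 is ramified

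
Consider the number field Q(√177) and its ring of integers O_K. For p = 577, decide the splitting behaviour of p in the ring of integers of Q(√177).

d = 177 ≡ 1 (mod 4), so O_K = ℤ[(1+√177)/2] and disc(K) = d = 177.
disc(K) = 177 is not divisible by 577; 577 is unramified.
Euler's criterion: 177^288 mod 577 = 1. Thus (177|577) = 1.
(177/577) = 1, so 577 splits.

split — (577) = 𝔭₁𝔭₂ with 𝔭₁ ≠ 𝔭₂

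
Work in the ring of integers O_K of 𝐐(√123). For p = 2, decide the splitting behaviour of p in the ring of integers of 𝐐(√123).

Since 123 ≢ 1 mod 4, the ring of integers is ℤ[√123] with discriminant 4·123 = 492.
disc(K) = 492 = 2·246, so p = 2 is ramified.

ramified — (2) = 𝔭²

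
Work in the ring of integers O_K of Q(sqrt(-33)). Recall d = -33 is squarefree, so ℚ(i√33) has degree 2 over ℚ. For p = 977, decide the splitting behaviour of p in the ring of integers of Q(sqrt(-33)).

inert

d = -33 ≡ 3 (mod 4), so O_K = ℤ[√-33] and disc(K) = 4d = -132.
977 ∤ -132, so 977 is unramified.
Euler's criterion: (-33)^488 mod 977 = 976. Thus (-33|977) = -1.
Legendre symbol -1 ⇒ 977 is inert.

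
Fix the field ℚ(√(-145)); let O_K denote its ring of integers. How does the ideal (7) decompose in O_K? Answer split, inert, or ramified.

split

Since -145 ≢ 1 mod 4, the ring of integers is ℤ[√-145] with discriminant 4·(-145) = -580.
disc(K) = -580 is not divisible by 7; 7 is unramified.
Euler's criterion: (-145)^3 mod 7 = 1. Thus (-145|7) = 1.
Legendre symbol 1 ⇒ 7 is split.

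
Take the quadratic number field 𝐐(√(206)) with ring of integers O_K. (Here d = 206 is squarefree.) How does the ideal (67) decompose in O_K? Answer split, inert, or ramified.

d = 206 ≡ 2 (mod 4), so O_K = ℤ[√206] and disc(K) = 4d = 824.
67 ∤ 824, so 67 is unramified.
(206/67) = 5^33 mod 67 = 66, giving Legendre symbol -1.
Legendre symbol -1 ⇒ 67 is inert.

inert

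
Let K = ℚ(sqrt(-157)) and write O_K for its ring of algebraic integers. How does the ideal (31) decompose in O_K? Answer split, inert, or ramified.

remains prime (inert)

Since -157 ≢ 1 mod 4, the ring of integers is ℤ[√-157] with discriminant 4·(-157) = -628.
disc(K) = -628 is not divisible by 31; 31 is unramified.
Euler's criterion: (-157)^15 mod 31 = 30. Thus (-157|31) = -1.
d is a non-residue mod p, hence 31 remains inert in O_K.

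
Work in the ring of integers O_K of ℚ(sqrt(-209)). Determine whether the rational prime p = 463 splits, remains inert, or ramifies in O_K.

inert — (463) stays prime in O_K

Since -209 ≢ 1 mod 4, the ring of integers is ℤ[√-209] with discriminant 4·(-209) = -836.
463 ∤ -836, so 463 is unramified.
Compute (-209/463) via Euler: 254^((463-1)/2) mod 463 = 462, so (-209/463) = -1.
(-209/463) = -1, so 463 is inert.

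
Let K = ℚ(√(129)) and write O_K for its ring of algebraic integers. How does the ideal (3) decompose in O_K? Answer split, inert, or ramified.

ramifies in O_K

129 mod 4 = 1, hence disc K = 129 and O_K = ℤ[(1+√129)/2].
3 divides disc(K) = 129, so 3 ramifies.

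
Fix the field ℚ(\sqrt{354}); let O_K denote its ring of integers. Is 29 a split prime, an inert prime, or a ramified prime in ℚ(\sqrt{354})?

354 mod 4 = 2, hence disc K = 4·354 = 1416 and O_K = ℤ[√354].
29 ∤ 1416, so 29 is unramified.
Legendre symbol by Euler's criterion: (354/29) ≡ 354^14 ≡ 1 (mod 29), i.e. (354/29) = 1.
Legendre symbol 1 ⇒ 29 is split.

29 splits in O_K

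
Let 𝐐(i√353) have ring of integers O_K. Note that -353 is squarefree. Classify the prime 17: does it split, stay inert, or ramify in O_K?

split — (17) = 𝔭₁𝔭₂ with 𝔭₁ ≠ 𝔭₂

-353 mod 4 = 3, hence disc K = 4·(-353) = -1412 and O_K = ℤ[√-353].
17 ∤ -1412, so 17 is unramified.
Legendre symbol by Euler's criterion: (-353/17) ≡ (-353)^8 ≡ 1 (mod 17), i.e. (-353/17) = 1.
d is a quadratic residue mod p, hence 17 splits in O_K.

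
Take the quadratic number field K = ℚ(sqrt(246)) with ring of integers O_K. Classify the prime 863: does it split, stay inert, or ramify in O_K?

863 splits in O_K

d = 246 ≡ 2 (mod 4), so O_K = ℤ[√246] and disc(K) = 4d = 984.
863 ∤ 984, so 863 is unramified.
Euler's criterion: 246^431 mod 863 = 1. Thus (246|863) = 1.
(246/863) = 1, so 863 splits.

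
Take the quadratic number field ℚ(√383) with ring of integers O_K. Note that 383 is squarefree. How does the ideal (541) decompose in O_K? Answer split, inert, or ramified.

d = 383 ≡ 3 (mod 4), so O_K = ℤ[√383] and disc(K) = 4d = 1532.
Since gcd(541, 1532) = 1 the prime 541 does not ramify.
Compute (383/541) via Euler: 383^((541-1)/2) mod 541 = 540, so (383/541) = -1.
(383/541) = -1, so 541 is inert.

inert — (541) stays prime in O_K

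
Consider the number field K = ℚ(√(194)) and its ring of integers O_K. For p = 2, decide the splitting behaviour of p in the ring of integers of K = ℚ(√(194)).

194 mod 4 = 2, hence disc K = 4·194 = 776 and O_K = ℤ[√194].
Ramification test: 2 | 776. The prime 2 ramifies in K.

ramified — (2) = 𝔭²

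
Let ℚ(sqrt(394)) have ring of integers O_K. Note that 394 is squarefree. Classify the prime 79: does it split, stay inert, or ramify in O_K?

Since 394 ≢ 1 mod 4, the ring of integers is ℤ[√394] with discriminant 4·394 = 1576.
79 ∤ 1576, so 79 is unramified.
(394/79) = 78^39 mod 79 = 78, giving Legendre symbol -1.
Legendre symbol -1 ⇒ 79 is inert.

remains prime (inert)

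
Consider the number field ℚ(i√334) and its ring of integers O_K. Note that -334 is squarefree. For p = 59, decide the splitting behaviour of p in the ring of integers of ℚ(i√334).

p splits

Since -334 ≢ 1 mod 4, the ring of integers is ℤ[√-334] with discriminant 4·(-334) = -1336.
disc(K) = -1336 is not divisible by 59; 59 is unramified.
Legendre symbol by Euler's criterion: (-334/59) ≡ (-334)^29 ≡ 1 (mod 59), i.e. (-334/59) = 1.
Legendre symbol 1 ⇒ 59 is split.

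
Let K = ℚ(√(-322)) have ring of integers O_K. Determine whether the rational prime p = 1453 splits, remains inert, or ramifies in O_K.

1453 remains inert

d = -322 ≡ 2 (mod 4), so O_K = ℤ[√-322] and disc(K) = 4d = -1288.
1453 ∤ -1288, so 1453 is unramified.
Euler's criterion: (-322)^726 mod 1453 = 1452. Thus (-322|1453) = -1.
d is a non-residue mod p, hence 1453 remains inert in O_K.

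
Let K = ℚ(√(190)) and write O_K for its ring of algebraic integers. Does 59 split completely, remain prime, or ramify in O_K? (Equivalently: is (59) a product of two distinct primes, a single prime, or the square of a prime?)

190 mod 4 = 2, hence disc K = 4·190 = 760 and O_K = ℤ[√190].
disc(K) = 760 is not divisible by 59; 59 is unramified.
Compute (190/59) via Euler: 13^((59-1)/2) mod 59 = 58, so (190/59) = -1.
(190/59) = -1, so 59 is inert.

remains prime (inert)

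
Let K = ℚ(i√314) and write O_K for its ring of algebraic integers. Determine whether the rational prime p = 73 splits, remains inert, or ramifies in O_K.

Since -314 ≢ 1 mod 4, the ring of integers is ℤ[√-314] with discriminant 4·(-314) = -1256.
Since gcd(73, -1256) = 1 the prime 73 does not ramify.
Legendre symbol by Euler's criterion: (-314/73) ≡ (-314)^36 ≡ 72 (mod 73), i.e. (-314/73) = -1.
Legendre symbol -1 ⇒ 73 is inert.

73 remains inert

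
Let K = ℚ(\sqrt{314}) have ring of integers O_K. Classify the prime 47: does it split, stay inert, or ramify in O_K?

Since 314 ≢ 1 mod 4, the ring of integers is ℤ[√314] with discriminant 4·314 = 1256.
disc(K) = 1256 is not divisible by 47; 47 is unramified.
(314/47) = 32^23 mod 47 = 1, giving Legendre symbol 1.
d is a quadratic residue mod p, hence 47 splits in O_K.

p splits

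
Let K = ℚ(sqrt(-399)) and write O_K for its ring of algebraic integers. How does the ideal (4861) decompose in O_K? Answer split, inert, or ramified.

Since -399 ≡ 1 mod 4, the ring of integers is ℤ[(1+√-399)/2] with discriminant -399.
4861 ∤ -399, so 4861 is unramified.
Compute (-399/4861) via Euler: 4462^((4861-1)/2) mod 4861 = 4860, so (-399/4861) = -1.
Legendre symbol -1 ⇒ 4861 is inert.

4861 remains inert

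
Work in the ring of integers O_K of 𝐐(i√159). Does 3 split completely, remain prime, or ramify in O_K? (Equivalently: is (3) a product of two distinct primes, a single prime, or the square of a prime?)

p ramifies

-159 mod 4 = 1, hence disc K = -159 and O_K = ℤ[(1+√-159)/2].
disc(K) = -159 = 3·(-53), so p = 3 is ramified.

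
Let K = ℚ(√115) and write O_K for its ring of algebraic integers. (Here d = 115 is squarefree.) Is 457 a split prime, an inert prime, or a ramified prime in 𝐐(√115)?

splits completely

Since 115 ≢ 1 mod 4, the ring of integers is ℤ[√115] with discriminant 4·115 = 460.
457 ∤ 460, so 457 is unramified.
(115/457) = 115^228 mod 457 = 1, giving Legendre symbol 1.
d is a quadratic residue mod p, hence 457 splits in O_K.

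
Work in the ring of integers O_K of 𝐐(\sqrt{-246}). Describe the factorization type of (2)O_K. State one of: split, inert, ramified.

2 is ramified

d = -246 ≡ 2 (mod 4), so O_K = ℤ[√-246] and disc(K) = 4d = -984.
Ramification test: 2 | -984. The prime 2 ramifies in K.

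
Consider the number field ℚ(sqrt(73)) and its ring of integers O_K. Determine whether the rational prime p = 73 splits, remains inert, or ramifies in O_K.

Since 73 ≡ 1 mod 4, the ring of integers is ℤ[(1+√73)/2] with discriminant 73.
disc(K) = 73 = 73·1, so p = 73 is ramified.

p ramifies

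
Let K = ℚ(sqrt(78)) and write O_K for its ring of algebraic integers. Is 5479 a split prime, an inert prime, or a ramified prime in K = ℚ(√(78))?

78 mod 4 = 2, hence disc K = 4·78 = 312 and O_K = ℤ[√78].
5479 ∤ 312, so 5479 is unramified.
Legendre symbol by Euler's criterion: (78/5479) ≡ 78^2739 ≡ 1 (mod 5479), i.e. (78/5479) = 1.
d is a quadratic residue mod p, hence 5479 splits in O_K.

p splits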